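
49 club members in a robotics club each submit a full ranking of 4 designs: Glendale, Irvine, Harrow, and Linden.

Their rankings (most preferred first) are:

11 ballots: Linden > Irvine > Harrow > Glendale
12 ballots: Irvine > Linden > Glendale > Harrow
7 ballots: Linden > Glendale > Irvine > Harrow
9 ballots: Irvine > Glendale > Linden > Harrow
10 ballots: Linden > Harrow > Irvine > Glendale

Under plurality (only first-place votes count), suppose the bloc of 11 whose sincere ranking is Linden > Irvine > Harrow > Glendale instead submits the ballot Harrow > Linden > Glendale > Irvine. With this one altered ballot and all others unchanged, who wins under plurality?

First-place totals with the altered ballot: Glendale 0, Irvine 21, Harrow 11, Linden 17.
The switch changes the winner from Linden to Irvine.

Irvine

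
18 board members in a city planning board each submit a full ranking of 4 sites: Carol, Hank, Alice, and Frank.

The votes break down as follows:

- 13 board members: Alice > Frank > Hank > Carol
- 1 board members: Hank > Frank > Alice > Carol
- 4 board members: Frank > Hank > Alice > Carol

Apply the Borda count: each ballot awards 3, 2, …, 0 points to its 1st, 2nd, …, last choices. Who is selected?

Borda scores:
  Carol: 13·0 + 0 + 4·0 = 0
  Hank: 13·1 + 3 + 4·2 = 24
  Alice: 13·3 + 1 + 4·1 = 44
  Frank: 13·2 + 2 + 4·3 = 40
Alice has the highest total.

Alice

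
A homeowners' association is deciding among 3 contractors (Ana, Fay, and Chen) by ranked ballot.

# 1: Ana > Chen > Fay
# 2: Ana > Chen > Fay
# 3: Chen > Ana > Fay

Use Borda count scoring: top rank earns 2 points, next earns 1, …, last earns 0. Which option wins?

Borda scores:
  Ana: 2 + 2 + 1 = 5
  Fay: 0 + 0 + 0 = 0
  Chen: 1 + 1 + 2 = 4
Ana has the highest total.

Ana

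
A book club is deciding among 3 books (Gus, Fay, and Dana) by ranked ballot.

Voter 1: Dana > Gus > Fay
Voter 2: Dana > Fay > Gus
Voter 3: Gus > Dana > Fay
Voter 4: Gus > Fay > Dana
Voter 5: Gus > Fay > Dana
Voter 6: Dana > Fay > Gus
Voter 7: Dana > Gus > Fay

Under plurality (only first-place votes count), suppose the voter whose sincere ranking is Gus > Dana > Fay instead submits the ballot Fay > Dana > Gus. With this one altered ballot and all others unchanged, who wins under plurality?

First-place totals with the altered ballot: Gus 2, Fay 1, Dana 4.
The winner is unchanged: still Dana.

Dana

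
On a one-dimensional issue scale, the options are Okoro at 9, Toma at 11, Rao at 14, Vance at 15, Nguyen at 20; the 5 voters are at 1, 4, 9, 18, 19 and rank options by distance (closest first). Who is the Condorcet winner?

Okoro

With single-peaked preferences on a line, the Condorcet winner is the candidate closest to the median voter.
The median voter (position 9) is closest to Okoro at 9.
Check: Okoro vs Toma — voters closer to Okoro: 3 of 5.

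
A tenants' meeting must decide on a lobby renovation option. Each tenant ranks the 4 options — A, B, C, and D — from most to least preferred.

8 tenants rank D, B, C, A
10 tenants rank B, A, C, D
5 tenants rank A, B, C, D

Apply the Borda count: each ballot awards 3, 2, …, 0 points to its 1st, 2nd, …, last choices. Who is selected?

Borda scores:
  A: 8·0 + 10·2 + 5·3 = 35
  B: 8·2 + 10·3 + 5·2 = 56
  C: 8·1 + 10·1 + 5·1 = 23
  D: 8·3 + 10·0 + 5·0 = 24
B has the highest total.

B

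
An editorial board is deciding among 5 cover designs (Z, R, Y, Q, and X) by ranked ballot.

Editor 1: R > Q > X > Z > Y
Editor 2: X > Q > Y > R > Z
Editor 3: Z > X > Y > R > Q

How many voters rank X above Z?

Ballots ranking X above Z: 2.
Ballots ranking Z above X: 1.
So 2 of 3 voters prefer X to Z.

2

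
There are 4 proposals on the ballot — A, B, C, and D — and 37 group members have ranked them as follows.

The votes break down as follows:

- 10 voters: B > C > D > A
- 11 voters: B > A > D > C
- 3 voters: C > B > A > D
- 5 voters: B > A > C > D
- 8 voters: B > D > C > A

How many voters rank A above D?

Ballots ranking A above D: 11+3+5 = 19.
Ballots ranking D above A: 10+8 = 18.
So 19 of 37 voters prefer A to D.

19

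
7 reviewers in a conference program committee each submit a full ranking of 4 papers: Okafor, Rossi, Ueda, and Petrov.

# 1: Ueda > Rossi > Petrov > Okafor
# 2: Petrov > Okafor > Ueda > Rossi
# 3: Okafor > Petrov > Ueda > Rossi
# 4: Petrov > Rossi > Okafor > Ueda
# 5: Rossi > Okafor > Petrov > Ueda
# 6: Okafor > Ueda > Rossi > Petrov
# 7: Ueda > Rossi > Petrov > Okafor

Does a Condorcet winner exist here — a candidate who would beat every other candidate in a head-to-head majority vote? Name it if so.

Head-to-head results (7 voters total):
Okafor vs Rossi: Rossi wins 4–3.
Okafor vs Ueda: Okafor wins 5–2.
Okafor vs Petrov: Petrov wins 4–3.
Rossi vs Ueda: Ueda wins 5–2.
Rossi vs Petrov: Rossi wins 4–3.
Ueda vs Petrov: Petrov wins 4–3.
No candidate beats all others: Okafor beats Ueda beats Rossi beats Okafor, a majority cycle.

There is no Condorcet winner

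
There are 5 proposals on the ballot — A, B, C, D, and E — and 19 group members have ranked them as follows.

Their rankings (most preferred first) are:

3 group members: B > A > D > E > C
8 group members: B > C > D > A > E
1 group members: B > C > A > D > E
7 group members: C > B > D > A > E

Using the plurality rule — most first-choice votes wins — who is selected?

B

First-place vote totals:
  A: 0
  B: 12
  C: 7
  D: 0
  E: 0
B has the most first-place votes.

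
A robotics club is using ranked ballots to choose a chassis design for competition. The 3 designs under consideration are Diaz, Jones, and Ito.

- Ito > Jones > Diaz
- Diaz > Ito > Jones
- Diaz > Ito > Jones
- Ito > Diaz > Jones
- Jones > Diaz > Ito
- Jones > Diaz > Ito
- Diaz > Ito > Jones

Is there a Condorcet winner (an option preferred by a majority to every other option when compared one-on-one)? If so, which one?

Head-to-head results (7 voters total):
Diaz vs Jones: Diaz wins 4–3.
Diaz vs Ito: Diaz wins 5–2.
Jones vs Ito: Ito wins 5–2.
Diaz beats each rival — Jones (4–3), Ito (5–2) — so Diaz is the Condorcet winner.

Diaz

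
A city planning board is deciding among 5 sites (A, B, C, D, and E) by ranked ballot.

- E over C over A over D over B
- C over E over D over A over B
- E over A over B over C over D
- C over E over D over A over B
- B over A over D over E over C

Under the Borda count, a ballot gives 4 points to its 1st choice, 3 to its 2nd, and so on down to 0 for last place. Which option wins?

Borda scores:
  A: 2 + 1 + 3 + 1 + 3 = 10
  B: 0 + 0 + 2 + 0 + 4 = 6
  C: 3 + 4 + 1 + 4 + 0 = 12
  D: 1 + 2 + 0 + 2 + 2 = 7
  E: 4 + 3 + 4 + 3 + 1 = 15
E has the highest total.

E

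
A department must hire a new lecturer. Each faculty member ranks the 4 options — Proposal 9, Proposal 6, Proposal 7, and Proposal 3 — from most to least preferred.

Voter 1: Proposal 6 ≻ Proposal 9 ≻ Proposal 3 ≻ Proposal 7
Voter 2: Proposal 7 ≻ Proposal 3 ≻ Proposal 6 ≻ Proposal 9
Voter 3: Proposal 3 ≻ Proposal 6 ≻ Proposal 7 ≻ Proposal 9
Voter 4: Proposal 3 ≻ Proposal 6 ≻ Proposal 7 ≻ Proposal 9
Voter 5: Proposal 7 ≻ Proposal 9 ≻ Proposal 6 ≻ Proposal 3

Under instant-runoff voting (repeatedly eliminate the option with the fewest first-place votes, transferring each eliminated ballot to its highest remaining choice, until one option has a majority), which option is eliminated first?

Round 1: Proposal 7 2, Proposal 3 2, Proposal 6 1, Proposal 9 0. Proposal 9 has the fewest and is eliminated.
Round 2: Proposal 7 2, Proposal 3 2, Proposal 6 1. Proposal 6 has the fewest and is eliminated.
Round 3: Proposal 3 3, Proposal 7 2. Proposal 3 has a majority.

Proposal 9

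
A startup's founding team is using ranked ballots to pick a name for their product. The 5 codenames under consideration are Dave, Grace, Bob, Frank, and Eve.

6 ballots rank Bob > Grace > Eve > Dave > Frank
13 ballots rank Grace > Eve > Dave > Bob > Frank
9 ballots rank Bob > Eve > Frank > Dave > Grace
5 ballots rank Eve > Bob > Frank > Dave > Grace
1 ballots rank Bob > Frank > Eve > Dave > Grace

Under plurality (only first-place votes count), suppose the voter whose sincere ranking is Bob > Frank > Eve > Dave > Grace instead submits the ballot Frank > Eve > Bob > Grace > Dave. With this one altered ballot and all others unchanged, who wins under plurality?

Bob

First-place totals with the altered ballot: Dave 0, Grace 13, Bob 15, Frank 1, Eve 5.
The winner is unchanged: still Bob.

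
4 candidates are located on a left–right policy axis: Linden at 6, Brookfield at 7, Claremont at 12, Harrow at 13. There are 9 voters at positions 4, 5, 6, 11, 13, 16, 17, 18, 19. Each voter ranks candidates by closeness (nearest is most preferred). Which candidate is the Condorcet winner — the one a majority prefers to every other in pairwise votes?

Harrow

With single-peaked preferences on a line, the Condorcet winner is the candidate closest to the median voter.
The median voter (position 13) is closest to Harrow at 13.
Check: Harrow vs Brookfield — voters closer to Harrow: 6 of 9.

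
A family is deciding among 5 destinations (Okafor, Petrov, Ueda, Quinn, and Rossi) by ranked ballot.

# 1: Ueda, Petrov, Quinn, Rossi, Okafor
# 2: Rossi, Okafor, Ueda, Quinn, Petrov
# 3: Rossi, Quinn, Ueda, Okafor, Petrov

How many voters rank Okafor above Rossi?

Ballots ranking Okafor above Rossi: 0.
Ballots ranking Rossi above Okafor: 3.
So 0 of 3 voters prefer Okafor to Rossi.

0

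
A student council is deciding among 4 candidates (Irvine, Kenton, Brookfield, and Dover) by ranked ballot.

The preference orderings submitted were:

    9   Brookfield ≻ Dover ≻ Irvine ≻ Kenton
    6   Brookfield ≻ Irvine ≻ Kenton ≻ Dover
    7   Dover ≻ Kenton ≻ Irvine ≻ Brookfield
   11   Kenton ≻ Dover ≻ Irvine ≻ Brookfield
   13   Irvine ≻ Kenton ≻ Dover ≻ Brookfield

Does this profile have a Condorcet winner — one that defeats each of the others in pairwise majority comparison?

No

Head-to-head results (46 voters total):
Irvine vs Kenton: Irvine wins 28–18.
Irvine vs Brookfield: Irvine wins 31–15.
Irvine vs Dover: Dover wins 27–19.
Kenton vs Brookfield: Kenton wins 31–15.
Kenton vs Dover: Kenton wins 30–16.
Brookfield vs Dover: Dover wins 31–15.
No candidate beats all others: Irvine beats Kenton beats Dover beats Irvine, a majority cycle.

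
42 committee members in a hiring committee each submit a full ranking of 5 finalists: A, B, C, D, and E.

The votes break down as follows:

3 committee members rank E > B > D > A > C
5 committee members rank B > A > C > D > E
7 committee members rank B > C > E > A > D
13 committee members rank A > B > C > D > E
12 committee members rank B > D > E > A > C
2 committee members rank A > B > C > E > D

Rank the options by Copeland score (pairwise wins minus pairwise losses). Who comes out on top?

Pairwise results:
  A vs B: B wins 27–15.
  A vs C: A wins 35–7.
  A vs D: A wins 27–15.
  A vs E: E wins 22–20.
  B vs C: B wins 42–0.
  B vs D: B wins 42–0.
  B vs E: B wins 39–3.
  C vs D: C wins 27–15.
  C vs E: C wins 27–15.
  D vs E: D wins 30–12.
Copeland scores (wins − losses):
  A: 2 − 2 = 0
  B: 4 − 0 = 4
  C: 2 − 2 = 0
  D: 1 − 3 = -2
  E: 1 − 3 = -2
B has the best Copeland score.

B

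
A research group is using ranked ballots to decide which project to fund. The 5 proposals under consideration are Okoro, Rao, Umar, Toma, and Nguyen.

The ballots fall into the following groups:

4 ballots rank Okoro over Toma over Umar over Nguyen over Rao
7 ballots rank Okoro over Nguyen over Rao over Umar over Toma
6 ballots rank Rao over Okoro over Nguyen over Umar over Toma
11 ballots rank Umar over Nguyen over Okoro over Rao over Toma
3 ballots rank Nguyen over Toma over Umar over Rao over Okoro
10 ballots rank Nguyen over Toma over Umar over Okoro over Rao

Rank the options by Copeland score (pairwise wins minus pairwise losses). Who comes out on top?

Nguyen

Pairwise results:
  Okoro vs Rao: Okoro wins 32–9.
  Okoro vs Umar: Umar wins 24–17.
  Okoro vs Toma: Okoro wins 28–13.
  Okoro vs Nguyen: Nguyen wins 24–17.
  Rao vs Umar: Umar wins 28–13.
  Rao vs Toma: Rao wins 24–17.
  Rao vs Nguyen: Nguyen wins 35–6.
  Umar vs Toma: Umar wins 24–17.
  Umar vs Nguyen: Nguyen wins 26–15.
  Toma vs Nguyen: Nguyen wins 37–4.
Copeland scores (wins − losses):
  Okoro: 2 − 2 = 0
  Rao: 1 − 3 = -2
  Umar: 3 − 1 = 2
  Toma: 0 − 4 = -4
  Nguyen: 4 − 0 = 4
Nguyen has the best Copeland score.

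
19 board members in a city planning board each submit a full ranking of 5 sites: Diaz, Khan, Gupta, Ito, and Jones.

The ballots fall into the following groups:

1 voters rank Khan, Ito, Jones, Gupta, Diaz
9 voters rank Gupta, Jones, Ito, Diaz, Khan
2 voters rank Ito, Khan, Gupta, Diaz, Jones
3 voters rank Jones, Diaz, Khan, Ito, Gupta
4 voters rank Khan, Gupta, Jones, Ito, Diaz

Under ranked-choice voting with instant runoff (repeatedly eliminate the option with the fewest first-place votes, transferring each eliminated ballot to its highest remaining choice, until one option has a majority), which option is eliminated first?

Round 1: Gupta 9, Khan 5, Jones 3, Ito 2, Diaz 0. Diaz has the fewest and is eliminated.
Round 2: Gupta 9, Khan 5, Jones 3, Ito 2. Ito has the fewest and is eliminated.
Round 3: Gupta 9, Khan 7, Jones 3. Jones has the fewest and is eliminated.
Round 4: Khan 10, Gupta 9. Khan has a majority.

Diaz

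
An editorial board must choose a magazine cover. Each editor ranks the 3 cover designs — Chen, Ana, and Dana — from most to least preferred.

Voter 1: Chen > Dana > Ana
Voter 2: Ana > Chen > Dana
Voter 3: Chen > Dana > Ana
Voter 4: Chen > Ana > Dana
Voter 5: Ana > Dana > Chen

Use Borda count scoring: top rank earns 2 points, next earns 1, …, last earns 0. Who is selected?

Borda scores:
  Chen: 2 + 1 + 2 + 2 + 0 = 7
  Ana: 0 + 2 + 0 + 1 + 2 = 5
  Dana: 1 + 0 + 1 + 0 + 1 = 3
Chen has the highest total.

Chen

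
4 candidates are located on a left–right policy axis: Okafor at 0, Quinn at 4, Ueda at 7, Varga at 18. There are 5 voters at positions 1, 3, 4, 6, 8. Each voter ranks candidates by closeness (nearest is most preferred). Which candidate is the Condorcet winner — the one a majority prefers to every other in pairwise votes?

Quinn

With single-peaked preferences on a line, the Condorcet winner is the candidate closest to the median voter.
The median voter (position 4) is closest to Quinn at 4.
Check: Quinn vs Varga — voters closer to Quinn: 5 of 5.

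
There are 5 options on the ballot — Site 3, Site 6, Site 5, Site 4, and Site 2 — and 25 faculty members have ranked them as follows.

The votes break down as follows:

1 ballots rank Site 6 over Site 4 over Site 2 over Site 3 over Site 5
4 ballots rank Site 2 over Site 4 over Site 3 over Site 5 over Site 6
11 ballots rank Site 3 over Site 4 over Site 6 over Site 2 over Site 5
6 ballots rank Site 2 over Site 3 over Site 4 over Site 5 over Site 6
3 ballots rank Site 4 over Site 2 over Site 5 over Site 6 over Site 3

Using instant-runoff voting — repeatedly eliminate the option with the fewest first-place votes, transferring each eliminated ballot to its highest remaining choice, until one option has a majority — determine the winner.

Round 1: Site 3 11, Site 2 10, Site 4 3, Site 6 1, Site 5 0. Site 5 has the fewest and is eliminated.
Round 2: Site 3 11, Site 2 10, Site 4 3, Site 6 1. Site 6 has the fewest and is eliminated.
Round 3: Site 3 11, Site 2 10, Site 4 4. Site 4 has the fewest and is eliminated.
Round 4: Site 2 14, Site 3 11. Site 2 has a majority.

Site 2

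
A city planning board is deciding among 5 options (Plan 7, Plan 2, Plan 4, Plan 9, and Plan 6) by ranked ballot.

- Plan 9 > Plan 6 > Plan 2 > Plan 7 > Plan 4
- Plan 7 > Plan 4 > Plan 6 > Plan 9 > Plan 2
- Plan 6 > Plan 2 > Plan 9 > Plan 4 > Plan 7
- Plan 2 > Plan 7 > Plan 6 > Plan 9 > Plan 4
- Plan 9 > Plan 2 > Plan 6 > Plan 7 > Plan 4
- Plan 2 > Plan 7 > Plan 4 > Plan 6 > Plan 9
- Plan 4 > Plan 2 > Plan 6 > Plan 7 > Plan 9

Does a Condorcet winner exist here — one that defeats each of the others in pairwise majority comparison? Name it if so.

Plan 2

Head-to-head results (7 voters total):
Plan 7 vs Plan 2: Plan 2 wins 6–1.
Plan 7 vs Plan 4: Plan 7 wins 5–2.
Plan 7 vs Plan 9: Plan 7 wins 4–3.
Plan 7 vs Plan 6: Plan 6 wins 4–3.
Plan 2 vs Plan 4: Plan 2 wins 5–2.
Plan 2 vs Plan 9: Plan 2 wins 4–3.
Plan 2 vs Plan 6: Plan 2 wins 4–3.
Plan 4 vs Plan 9: Plan 9 wins 4–3.
Plan 4 vs Plan 6: Plan 6 wins 4–3.
Plan 9 vs Plan 6: Plan 6 wins 5–2.
Plan 2 beats each rival — Plan 7 (6–1), Plan 4 (5–2), Plan 9 (4–3), Plan 6 (4–3) — so Plan 2 is the Condorcet winner.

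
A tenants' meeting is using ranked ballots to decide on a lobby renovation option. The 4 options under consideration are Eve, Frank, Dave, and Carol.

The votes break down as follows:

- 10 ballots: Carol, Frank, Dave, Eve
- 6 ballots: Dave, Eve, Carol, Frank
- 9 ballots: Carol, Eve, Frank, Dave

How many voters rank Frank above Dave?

Ballots ranking Frank above Dave: 10+9 = 19.
Ballots ranking Dave above Frank: 6.
So 19 of 25 voters prefer Frank to Dave.

19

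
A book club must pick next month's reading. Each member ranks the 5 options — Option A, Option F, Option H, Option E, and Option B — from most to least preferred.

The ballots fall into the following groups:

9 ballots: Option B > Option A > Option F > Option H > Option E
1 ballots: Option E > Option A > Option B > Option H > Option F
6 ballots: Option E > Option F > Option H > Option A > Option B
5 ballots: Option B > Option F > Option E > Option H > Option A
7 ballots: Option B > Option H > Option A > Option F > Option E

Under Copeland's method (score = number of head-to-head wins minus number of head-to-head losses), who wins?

Pairwise results:
  Option A vs Option F: Option A wins 17–11.
  Option A vs Option H: Option H wins 18–10.
  Option A vs Option E: Option A wins 16–12.
  Option A vs Option B: Option B wins 21–7.
  Option F vs Option H: Option F wins 20–8.
  Option F vs Option E: Option F wins 21–7.
  Option F vs Option B: Option B wins 22–6.
  Option H vs Option E: Option H wins 16–12.
  Option H vs Option B: Option B wins 22–6.
  Option E vs Option B: Option B wins 21–7.
Copeland scores (wins − losses):
  Option A: 2 − 2 = 0
  Option F: 2 − 2 = 0
  Option H: 2 − 2 = 0
  Option E: 0 − 4 = -4
  Option B: 4 − 0 = 4
Option B has the best Copeland score.

Option B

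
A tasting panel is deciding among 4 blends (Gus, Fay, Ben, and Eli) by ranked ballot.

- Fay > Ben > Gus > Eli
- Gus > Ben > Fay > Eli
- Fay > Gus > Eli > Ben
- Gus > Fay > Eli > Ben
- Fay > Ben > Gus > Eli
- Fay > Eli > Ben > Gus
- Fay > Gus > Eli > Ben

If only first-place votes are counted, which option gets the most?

First-place vote totals:
  Gus: 2
  Fay: 5
  Ben: 0
  Eli: 0
Fay has the most first-place votes.

Fay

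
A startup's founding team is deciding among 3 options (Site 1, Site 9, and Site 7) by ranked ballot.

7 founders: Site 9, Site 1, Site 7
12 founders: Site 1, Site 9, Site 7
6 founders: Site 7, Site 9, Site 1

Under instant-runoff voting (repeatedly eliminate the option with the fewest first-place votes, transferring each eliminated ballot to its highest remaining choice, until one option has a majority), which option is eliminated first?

Site 7

Round 1: Site 1 12, Site 9 7, Site 7 6. Site 7 has the fewest and is eliminated.
Round 2: Site 9 13, Site 1 12. Site 9 has a majority.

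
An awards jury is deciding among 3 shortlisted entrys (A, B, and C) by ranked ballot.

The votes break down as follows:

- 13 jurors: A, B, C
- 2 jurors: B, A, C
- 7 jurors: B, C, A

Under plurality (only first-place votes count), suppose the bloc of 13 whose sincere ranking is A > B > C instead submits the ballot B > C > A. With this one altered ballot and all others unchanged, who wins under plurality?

B

First-place totals with the altered ballot: A 0, B 22, C 0.
The switch changes the winner from A to B.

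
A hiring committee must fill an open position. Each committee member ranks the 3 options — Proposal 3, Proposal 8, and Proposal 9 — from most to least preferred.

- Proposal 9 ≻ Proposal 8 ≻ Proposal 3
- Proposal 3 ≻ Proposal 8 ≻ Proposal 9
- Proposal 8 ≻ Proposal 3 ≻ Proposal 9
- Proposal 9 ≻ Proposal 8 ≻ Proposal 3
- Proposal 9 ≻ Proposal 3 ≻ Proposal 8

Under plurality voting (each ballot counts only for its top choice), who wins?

First-place vote totals:
  Proposal 3: 1
  Proposal 8: 1
  Proposal 9: 3
Proposal 9 has the most first-place votes.

Proposal 9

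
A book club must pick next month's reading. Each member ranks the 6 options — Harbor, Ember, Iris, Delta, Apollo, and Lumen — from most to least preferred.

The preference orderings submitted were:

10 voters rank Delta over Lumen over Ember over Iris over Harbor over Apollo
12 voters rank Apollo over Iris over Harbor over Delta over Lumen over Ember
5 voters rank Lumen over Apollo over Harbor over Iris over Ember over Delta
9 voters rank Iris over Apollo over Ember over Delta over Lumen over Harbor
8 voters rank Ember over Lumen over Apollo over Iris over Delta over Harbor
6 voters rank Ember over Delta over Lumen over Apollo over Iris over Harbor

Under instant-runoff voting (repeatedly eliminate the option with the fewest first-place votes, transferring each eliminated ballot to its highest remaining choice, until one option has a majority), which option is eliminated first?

Harbor

Round 1: Ember 14, Apollo 12, Delta 10, Iris 9, Lumen 5, Harbor 0. Harbor has the fewest and is eliminated.
Round 2: Ember 14, Apollo 12, Delta 10, Iris 9, Lumen 5. Lumen has the fewest and is eliminated.
Round 3: Apollo 17, Ember 14, Delta 10, Iris 9. Iris has the fewest and is eliminated.
Round 4: Apollo 26, Ember 14, Delta 10. Apollo has a majority.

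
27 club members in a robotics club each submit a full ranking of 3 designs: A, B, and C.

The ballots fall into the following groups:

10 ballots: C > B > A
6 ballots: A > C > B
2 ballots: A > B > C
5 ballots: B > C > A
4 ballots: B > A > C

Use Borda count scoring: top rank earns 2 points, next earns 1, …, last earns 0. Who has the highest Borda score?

C

Borda scores:
  A: 10·0 + 6·2 + 2·2 + 5·0 + 4·1 = 20
  B: 10·1 + 6·0 + 2·1 + 5·2 + 4·2 = 30
  C: 10·2 + 6·1 + 2·0 + 5·1 + 4·0 = 31
C has the highest total.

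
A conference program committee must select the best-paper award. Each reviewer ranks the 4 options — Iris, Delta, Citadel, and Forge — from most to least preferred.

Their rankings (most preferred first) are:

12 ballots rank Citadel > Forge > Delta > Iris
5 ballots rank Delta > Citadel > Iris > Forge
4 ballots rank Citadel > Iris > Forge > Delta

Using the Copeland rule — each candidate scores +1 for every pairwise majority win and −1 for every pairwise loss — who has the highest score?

Citadel

Pairwise results:
  Iris vs Delta: Delta wins 17–4.
  Iris vs Citadel: Citadel wins 21–0.
  Iris vs Forge: Forge wins 12–9.
  Delta vs Citadel: Citadel wins 16–5.
  Delta vs Forge: Forge wins 16–5.
  Citadel vs Forge: Citadel wins 21–0.
Copeland scores (wins − losses):
  Iris: 0 − 3 = -3
  Delta: 1 − 2 = -1
  Citadel: 3 − 0 = 3
  Forge: 2 − 1 = 1
Citadel has the best Copeland score.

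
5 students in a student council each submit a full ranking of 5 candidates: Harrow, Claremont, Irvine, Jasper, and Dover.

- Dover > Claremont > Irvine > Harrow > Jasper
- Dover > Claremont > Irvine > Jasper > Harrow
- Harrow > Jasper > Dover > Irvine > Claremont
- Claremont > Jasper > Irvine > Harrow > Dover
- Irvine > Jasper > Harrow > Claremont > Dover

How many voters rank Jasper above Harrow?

Ballots ranking Jasper above Harrow: 3.
Ballots ranking Harrow above Jasper: 2.
So 3 of 5 voters prefer Jasper to Harrow.

3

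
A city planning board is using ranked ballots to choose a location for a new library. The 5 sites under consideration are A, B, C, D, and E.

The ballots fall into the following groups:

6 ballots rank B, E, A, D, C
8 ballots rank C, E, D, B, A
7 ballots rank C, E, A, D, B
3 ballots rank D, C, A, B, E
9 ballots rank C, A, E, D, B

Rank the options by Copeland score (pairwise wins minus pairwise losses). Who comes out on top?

Pairwise results:
  A vs B: A wins 19–14.
  A vs C: C wins 27–6.
  A vs D: A wins 22–11.
  A vs E: E wins 21–12.
  B vs C: C wins 27–6.
  B vs D: D wins 27–6.
  B vs E: E wins 24–9.
  C vs D: C wins 24–9.
  C vs E: C wins 27–6.
  D vs E: E wins 30–3.
Copeland scores (wins − losses):
  A: 2 − 2 = 0
  B: 0 − 4 = -4
  C: 4 − 0 = 4
  D: 1 − 3 = -2
  E: 3 − 1 = 2
C has the best Copeland score.

C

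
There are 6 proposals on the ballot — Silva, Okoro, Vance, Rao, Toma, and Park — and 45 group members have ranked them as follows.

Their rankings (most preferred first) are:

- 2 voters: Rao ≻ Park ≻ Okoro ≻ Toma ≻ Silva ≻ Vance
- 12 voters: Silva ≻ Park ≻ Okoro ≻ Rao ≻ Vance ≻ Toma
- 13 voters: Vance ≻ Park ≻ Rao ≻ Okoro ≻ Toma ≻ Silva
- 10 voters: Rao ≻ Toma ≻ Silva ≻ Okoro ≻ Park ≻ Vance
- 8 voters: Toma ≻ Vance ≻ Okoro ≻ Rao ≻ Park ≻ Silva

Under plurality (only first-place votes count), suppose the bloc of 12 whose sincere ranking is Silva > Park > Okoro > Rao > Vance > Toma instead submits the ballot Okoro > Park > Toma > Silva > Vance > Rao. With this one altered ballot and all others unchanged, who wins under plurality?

Vance

First-place totals with the altered ballot: Silva 0, Okoro 12, Vance 13, Rao 12, Toma 8, Park 0.
The winner is unchanged: still Vance.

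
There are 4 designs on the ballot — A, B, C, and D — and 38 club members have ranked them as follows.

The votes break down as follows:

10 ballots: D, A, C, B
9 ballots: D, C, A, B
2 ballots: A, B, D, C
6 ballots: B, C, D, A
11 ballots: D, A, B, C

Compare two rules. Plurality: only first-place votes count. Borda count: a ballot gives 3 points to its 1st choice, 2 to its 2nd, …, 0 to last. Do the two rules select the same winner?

Yes

Plurality first-place counts: A 2, B 6, C 0, D 30 → D.
Borda totals: A 57, B 33, C 40, D 98 → D.
The two rules agree on D.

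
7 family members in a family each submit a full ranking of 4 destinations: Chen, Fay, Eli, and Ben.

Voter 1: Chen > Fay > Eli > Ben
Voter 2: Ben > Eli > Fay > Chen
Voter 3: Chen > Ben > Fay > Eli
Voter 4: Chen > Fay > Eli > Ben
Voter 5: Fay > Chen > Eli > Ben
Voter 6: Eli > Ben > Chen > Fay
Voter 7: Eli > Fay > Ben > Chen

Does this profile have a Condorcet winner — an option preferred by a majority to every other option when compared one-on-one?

Yes

Head-to-head results (7 voters total):
Chen vs Fay: Chen wins 4–3.
Chen vs Eli: Chen wins 4–3.
Chen vs Ben: Chen wins 4–3.
Fay vs Eli: Fay wins 4–3.
Fay vs Ben: Fay wins 4–3.
Eli vs Ben: Eli wins 5–2.
Chen beats each rival — Fay (4–3), Eli (4–3), Ben (4–3) — so Chen is the Condorcet winner.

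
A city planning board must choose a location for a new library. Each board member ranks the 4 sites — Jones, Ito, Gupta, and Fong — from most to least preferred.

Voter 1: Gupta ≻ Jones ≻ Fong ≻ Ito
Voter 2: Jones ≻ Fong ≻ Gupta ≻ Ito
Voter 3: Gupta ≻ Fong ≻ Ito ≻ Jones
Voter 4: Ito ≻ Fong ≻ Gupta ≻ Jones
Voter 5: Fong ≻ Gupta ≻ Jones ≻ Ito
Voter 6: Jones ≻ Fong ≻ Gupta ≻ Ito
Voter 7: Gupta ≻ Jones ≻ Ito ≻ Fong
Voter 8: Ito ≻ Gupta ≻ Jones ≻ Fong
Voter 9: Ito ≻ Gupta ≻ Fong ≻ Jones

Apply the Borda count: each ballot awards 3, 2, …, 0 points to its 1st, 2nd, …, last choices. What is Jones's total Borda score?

Borda scores:
  Jones: 2 + 3 + 0 + 0 + 1 + 3 + 2 + 1 + 0 = 12
  Ito: 0 + 0 + 1 + 3 + 0 + 0 + 1 + 3 + 3 = 11
  Gupta: 3 + 1 + 3 + 1 + 2 + 1 + 3 + 2 + 2 = 18
  Fong: 1 + 2 + 2 + 2 + 3 + 2 + 0 + 0 + 1 = 13

12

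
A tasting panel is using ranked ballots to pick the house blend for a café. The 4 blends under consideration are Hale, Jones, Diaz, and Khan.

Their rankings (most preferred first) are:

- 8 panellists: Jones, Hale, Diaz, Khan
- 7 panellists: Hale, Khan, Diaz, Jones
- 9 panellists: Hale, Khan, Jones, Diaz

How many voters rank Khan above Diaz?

Ballots ranking Khan above Diaz: 7+9 = 16.
Ballots ranking Diaz above Khan: 8.
So 16 of 24 voters prefer Khan to Diaz.

16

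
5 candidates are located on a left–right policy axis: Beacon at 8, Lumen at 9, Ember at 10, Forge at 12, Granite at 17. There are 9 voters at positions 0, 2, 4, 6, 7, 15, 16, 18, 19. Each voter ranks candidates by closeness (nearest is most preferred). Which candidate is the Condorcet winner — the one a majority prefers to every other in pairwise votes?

With single-peaked preferences on a line, the Condorcet winner is the candidate closest to the median voter.
The median voter (position 7) is closest to Beacon at 8.
Check: Beacon vs Granite — voters closer to Beacon: 5 of 9.

Beacon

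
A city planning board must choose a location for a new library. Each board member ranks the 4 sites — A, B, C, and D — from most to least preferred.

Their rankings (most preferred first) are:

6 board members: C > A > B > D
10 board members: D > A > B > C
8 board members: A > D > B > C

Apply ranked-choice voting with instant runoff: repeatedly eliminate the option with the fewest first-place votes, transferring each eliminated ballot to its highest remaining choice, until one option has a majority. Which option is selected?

Round 1: D 10, A 8, C 6, B 0. B has the fewest and is eliminated.
Round 2: D 10, A 8, C 6. C has the fewest and is eliminated.
Round 3: A 14, D 10. A has a majority.

A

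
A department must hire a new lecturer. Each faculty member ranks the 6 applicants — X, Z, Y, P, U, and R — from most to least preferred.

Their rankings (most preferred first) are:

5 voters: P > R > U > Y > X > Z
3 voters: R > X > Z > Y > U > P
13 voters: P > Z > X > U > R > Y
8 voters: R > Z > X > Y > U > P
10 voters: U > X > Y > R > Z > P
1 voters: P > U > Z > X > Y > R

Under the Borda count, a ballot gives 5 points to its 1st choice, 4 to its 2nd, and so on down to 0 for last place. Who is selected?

X

Borda scores:
  X: 5·1 + 3·4 + 13·3 + 8·3 + 10·4 + 2 = 122
  Z: 5·0 + 3·3 + 13·4 + 8·4 + 10·1 + 3 = 106
  Y: 5·2 + 3·2 + 13·0 + 8·2 + 10·3 + 1 = 63
  P: 5·5 + 3·0 + 13·5 + 8·0 + 10·0 + 5 = 95
  U: 5·3 + 3·1 + 13·2 + 8·1 + 10·5 + 4 = 106
  R: 5·4 + 3·5 + 13·1 + 8·5 + 10·2 + 0 = 108
X has the highest total.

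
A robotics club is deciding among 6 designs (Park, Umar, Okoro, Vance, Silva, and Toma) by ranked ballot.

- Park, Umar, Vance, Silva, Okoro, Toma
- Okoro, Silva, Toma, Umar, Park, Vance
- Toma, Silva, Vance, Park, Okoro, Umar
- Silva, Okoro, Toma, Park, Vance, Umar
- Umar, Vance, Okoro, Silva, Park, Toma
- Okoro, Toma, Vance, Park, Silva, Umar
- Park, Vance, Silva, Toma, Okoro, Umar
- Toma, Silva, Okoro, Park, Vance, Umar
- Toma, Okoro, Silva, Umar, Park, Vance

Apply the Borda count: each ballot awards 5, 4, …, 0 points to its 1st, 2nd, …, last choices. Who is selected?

Silva

Borda scores:
  Park: 5 + 1 + 2 + 2 + 1 + 2 + 5 + 2 + 1 = 21
  Umar: 4 + 2 + 0 + 0 + 5 + 0 + 0 + 0 + 2 = 13
  Okoro: 1 + 5 + 1 + 4 + 3 + 5 + 1 + 3 + 4 = 27
  Vance: 3 + 0 + 3 + 1 + 4 + 3 + 4 + 1 + 0 = 19
  Silva: 2 + 4 + 4 + 5 + 2 + 1 + 3 + 4 + 3 = 28
  Toma: 0 + 3 + 5 + 3 + 0 + 4 + 2 + 5 + 5 = 27
Silva has the highest total.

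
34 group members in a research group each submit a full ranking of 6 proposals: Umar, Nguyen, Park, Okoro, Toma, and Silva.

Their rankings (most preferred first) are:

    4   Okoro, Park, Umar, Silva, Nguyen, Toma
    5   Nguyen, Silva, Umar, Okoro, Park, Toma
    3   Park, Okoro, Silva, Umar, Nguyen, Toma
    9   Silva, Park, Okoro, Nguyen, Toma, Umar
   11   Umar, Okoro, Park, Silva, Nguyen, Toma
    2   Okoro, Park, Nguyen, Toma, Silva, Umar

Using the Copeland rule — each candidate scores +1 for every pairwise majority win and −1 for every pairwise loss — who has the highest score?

Okoro

Pairwise results:
  Umar vs Nguyen: Umar wins 18–16.
  Umar vs Park: Park wins 18–16.
  Umar vs Okoro: Okoro wins 18–16.
  Umar vs Toma: Umar wins 23–11.
  Umar vs Silva: Silva wins 19–15.
  Nguyen vs Park: Park wins 29–5.
  Nguyen vs Okoro: Okoro wins 29–5.
  Nguyen vs Toma: Nguyen wins 34–0.
  Nguyen vs Silva: Silva wins 27–7.
  Park vs Okoro: Okoro wins 22–12.
  Park vs Toma: Park wins 34–0.
  Park vs Silva: Park wins 20–14.
  Okoro vs Toma: Okoro wins 34–0.
  Okoro vs Silva: Okoro wins 20–14.
  Toma vs Silva: Silva wins 32–2.
Copeland scores (wins − losses):
  Umar: 2 − 3 = -1
  Nguyen: 1 − 4 = -3
  Park: 4 − 1 = 3
  Okoro: 5 − 0 = 5
  Toma: 0 − 5 = -5
  Silva: 3 − 2 = 1
Okoro has the best Copeland score.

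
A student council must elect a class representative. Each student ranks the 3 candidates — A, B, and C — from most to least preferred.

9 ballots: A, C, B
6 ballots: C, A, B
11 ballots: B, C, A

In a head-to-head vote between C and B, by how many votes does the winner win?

Ballots ranking C above B: 9+6 = 15.
Ballots ranking B above C: 11.
C wins 15–11, a margin of 4.

4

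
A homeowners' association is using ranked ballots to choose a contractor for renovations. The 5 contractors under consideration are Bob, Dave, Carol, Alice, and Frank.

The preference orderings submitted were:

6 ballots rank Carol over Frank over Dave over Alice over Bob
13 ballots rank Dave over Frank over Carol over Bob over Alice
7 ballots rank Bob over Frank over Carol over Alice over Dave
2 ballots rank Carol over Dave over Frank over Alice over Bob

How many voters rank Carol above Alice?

28

Ballots ranking Carol above Alice: 6+13+7+2 = 28.
Ballots ranking Alice above Carol: 0.
So 28 of 28 voters prefer Carol to Alice.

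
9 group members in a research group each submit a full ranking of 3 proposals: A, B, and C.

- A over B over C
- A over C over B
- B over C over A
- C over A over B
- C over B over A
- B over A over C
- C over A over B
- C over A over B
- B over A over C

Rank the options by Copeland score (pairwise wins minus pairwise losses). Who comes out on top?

C

Pairwise results:
  A vs B: A wins 5–4.
  A vs C: C wins 5–4.
  B vs C: C wins 5–4.
Copeland scores (wins − losses):
  A: 1 − 1 = 0
  B: 0 − 2 = -2
  C: 2 − 0 = 2
C has the best Copeland score.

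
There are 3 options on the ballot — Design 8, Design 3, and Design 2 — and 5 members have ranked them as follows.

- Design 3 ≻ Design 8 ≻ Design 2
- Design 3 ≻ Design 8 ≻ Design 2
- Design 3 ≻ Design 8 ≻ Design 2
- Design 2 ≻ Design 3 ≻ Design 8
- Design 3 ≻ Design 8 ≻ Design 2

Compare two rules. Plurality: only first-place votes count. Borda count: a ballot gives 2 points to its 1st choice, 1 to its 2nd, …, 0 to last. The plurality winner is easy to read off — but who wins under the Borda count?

Design 3

Plurality first-place counts: Design 8 0, Design 3 4, Design 2 1 → Design 3.
Borda totals: Design 8 4, Design 3 9, Design 2 2 → Design 3.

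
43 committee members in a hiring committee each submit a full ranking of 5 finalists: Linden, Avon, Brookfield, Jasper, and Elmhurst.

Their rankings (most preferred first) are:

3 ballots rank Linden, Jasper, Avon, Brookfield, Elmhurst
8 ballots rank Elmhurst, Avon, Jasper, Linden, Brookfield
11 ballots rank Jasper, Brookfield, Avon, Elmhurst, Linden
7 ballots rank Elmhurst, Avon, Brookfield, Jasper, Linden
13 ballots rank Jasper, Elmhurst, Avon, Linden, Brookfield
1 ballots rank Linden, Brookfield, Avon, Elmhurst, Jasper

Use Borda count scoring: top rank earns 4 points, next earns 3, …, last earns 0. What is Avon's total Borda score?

Borda scores:
  Linden: 3·4 + 8·1 + 11·0 + 7·0 + 13·1 + 4 = 37
  Avon: 3·2 + 8·3 + 11·2 + 7·3 + 13·2 + 2 = 101
  Brookfield: 3·1 + 8·0 + 11·3 + 7·2 + 13·0 + 3 = 53
  Jasper: 3·3 + 8·2 + 11·4 + 7·1 + 13·4 + 0 = 128
  Elmhurst: 3·0 + 8·4 + 11·1 + 7·4 + 13·3 + 1 = 111

101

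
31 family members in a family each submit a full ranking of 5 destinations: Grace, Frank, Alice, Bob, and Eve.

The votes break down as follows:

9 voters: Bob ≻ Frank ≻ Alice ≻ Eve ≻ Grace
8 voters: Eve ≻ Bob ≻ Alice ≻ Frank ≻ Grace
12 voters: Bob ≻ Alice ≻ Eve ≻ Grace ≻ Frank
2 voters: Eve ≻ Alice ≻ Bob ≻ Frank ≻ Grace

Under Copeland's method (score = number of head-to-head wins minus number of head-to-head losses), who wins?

Pairwise results:
  Grace vs Frank: Frank wins 19–12.
  Grace vs Alice: Alice wins 31–0.
  Grace vs Bob: Bob wins 31–0.
  Grace vs Eve: Eve wins 31–0.
  Frank vs Alice: Alice wins 22–9.
  Frank vs Bob: Bob wins 31–0.
  Frank vs Eve: Eve wins 22–9.
  Alice vs Bob: Bob wins 29–2.
  Alice vs Eve: Alice wins 21–10.
  Bob vs Eve: Bob wins 21–10.
Copeland scores (wins − losses):
  Grace: 0 − 4 = -4
  Frank: 1 − 3 = -2
  Alice: 3 − 1 = 2
  Bob: 4 − 0 = 4
  Eve: 2 − 2 = 0
Bob has the best Copeland score.

Bob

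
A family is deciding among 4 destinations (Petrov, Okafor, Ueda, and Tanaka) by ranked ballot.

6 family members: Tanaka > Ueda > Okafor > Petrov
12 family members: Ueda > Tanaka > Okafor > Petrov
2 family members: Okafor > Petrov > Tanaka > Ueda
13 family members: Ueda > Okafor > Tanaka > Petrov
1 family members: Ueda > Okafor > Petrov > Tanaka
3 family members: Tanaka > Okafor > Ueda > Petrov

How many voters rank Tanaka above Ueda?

Ballots ranking Tanaka above Ueda: 6+2+3 = 11.
Ballots ranking Ueda above Tanaka: 12+13+1 = 26.
So 11 of 37 voters prefer Tanaka to Ueda.

11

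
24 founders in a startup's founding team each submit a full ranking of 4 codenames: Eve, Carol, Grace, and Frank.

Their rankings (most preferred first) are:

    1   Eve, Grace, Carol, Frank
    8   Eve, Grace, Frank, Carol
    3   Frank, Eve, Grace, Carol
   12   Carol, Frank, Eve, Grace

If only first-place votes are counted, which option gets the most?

First-place vote totals:
  Eve: 9
  Carol: 12
  Grace: 0
  Frank: 3
Carol has the most first-place votes.

Carol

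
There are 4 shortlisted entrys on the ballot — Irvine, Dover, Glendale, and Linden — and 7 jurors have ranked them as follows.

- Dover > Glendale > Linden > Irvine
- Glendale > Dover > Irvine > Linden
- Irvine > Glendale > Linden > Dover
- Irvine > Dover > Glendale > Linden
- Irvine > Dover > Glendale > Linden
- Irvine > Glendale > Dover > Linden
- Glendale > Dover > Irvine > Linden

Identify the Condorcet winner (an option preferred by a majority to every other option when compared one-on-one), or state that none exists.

Head-to-head results (7 voters total):
Irvine vs Dover: Irvine wins 4–3.
Irvine vs Glendale: Irvine wins 4–3.
Irvine vs Linden: Irvine wins 6–1.
Dover vs Glendale: Glendale wins 4–3.
Dover vs Linden: Dover wins 6–1.
Glendale vs Linden: Glendale wins 7–0.
Irvine beats each rival — Dover (4–3), Glendale (4–3), Linden (6–1) — so Irvine is the Condorcet winner.

Irvine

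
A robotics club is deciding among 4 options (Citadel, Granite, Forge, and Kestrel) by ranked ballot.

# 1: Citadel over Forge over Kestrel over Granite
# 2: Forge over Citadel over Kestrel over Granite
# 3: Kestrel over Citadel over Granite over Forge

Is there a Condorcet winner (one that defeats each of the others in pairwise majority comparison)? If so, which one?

Citadel

Head-to-head results (3 voters total):
Citadel vs Granite: Citadel wins 3–0.
Citadel vs Forge: Citadel wins 2–1.
Citadel vs Kestrel: Citadel wins 2–1.
Granite vs Forge: Forge wins 2–1.
Granite vs Kestrel: Kestrel wins 3–0.
Forge vs Kestrel: Forge wins 2–1.
Citadel beats each rival — Granite (3–0), Forge (2–1), Kestrel (2–1) — so Citadel is the Condorcet winner.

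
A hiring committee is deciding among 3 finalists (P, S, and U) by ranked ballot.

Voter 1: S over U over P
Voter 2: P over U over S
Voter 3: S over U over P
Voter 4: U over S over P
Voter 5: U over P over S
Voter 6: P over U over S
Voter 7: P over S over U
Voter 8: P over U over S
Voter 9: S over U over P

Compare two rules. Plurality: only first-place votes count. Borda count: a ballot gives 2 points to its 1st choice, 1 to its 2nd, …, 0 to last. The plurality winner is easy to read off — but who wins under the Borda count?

U

Plurality first-place counts: P 4, S 3, U 2 → P.
Borda totals: P 9, S 8, U 10 → U.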